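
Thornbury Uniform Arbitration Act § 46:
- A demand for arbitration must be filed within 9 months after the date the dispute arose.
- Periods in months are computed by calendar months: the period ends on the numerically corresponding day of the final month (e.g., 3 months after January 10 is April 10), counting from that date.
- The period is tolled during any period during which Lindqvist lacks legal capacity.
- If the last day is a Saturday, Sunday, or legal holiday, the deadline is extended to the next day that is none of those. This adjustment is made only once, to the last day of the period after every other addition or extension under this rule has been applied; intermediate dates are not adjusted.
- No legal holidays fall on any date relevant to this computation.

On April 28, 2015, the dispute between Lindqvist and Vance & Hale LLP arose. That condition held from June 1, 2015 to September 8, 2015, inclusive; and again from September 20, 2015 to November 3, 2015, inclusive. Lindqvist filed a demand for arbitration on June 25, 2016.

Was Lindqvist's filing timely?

No

9 months after April 28, 2015 is January 28, 2016.
From June 1, 2015 through September 8, 2015 inclusive is 100 days; tolling adds 100 days: January 28, 2016 + 100 days = May 7, 2016.
From September 20, 2015 through November 3, 2015 inclusive is 45 days; tolling adds 45 days: May 7, 2016 + 45 days = June 21, 2016.
June 21, 2016 is a Tuesday and not a legal holiday, so no extension applies.
The deadline is June 21, 2016; the filing on June 25, 2016 is after that date.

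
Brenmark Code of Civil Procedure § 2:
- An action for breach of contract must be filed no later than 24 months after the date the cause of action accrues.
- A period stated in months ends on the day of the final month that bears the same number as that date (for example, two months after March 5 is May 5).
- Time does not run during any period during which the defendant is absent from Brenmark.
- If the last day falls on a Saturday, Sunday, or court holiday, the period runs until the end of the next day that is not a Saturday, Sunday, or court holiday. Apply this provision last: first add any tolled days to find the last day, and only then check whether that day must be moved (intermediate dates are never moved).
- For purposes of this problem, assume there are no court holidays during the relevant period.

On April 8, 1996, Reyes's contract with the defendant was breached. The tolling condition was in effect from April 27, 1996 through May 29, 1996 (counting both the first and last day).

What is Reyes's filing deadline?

24 months after April 8, 1996 is April 8, 1998.
From April 27, 1996 through May 29, 1996 inclusive is 33 days; tolling adds 33 days: April 8, 1998 + 33 days = May 11, 1998.
May 11, 1998 is a Monday and not a court holiday, so no extension applies.

May 11, 1998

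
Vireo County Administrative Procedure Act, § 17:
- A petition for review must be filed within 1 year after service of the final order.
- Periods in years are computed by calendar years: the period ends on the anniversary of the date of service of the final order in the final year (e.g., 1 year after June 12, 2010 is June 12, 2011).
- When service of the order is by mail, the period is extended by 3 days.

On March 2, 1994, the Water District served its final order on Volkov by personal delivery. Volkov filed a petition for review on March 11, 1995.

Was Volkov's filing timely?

No

1 year after March 2, 1994 is March 2, 1995.
Service was not by mail, so no mail extension applies.
The deadline is March 2, 1995; the filing on March 11, 1995 is after that date.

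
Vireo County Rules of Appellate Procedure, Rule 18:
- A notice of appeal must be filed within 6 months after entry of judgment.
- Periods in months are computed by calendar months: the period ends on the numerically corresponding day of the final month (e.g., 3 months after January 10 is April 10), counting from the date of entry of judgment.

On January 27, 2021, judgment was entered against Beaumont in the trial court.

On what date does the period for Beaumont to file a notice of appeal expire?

6 months after January 27, 2021 is July 27, 2021.

July 27, 2021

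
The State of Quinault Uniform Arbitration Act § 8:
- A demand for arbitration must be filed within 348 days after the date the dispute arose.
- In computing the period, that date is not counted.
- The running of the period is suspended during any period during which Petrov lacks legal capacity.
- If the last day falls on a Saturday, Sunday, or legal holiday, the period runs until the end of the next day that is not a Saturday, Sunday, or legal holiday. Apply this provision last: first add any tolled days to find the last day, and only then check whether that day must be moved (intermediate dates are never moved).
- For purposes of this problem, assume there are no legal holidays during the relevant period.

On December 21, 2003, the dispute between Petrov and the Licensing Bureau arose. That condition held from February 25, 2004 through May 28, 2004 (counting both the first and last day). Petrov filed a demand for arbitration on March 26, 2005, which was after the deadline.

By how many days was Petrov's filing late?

19 days

348 days after December 21, 2003 is December 3, 2004.
From February 25, 2004 through May 28, 2004 inclusive is 94 days; tolling adds 94 days: December 3, 2004 + 94 days = March 7, 2005.
March 7, 2005 is a Monday and not a legal holiday, so no extension applies.
The deadline is March 7, 2005; from March 7, 2005 to March 26, 2005 is 19 days.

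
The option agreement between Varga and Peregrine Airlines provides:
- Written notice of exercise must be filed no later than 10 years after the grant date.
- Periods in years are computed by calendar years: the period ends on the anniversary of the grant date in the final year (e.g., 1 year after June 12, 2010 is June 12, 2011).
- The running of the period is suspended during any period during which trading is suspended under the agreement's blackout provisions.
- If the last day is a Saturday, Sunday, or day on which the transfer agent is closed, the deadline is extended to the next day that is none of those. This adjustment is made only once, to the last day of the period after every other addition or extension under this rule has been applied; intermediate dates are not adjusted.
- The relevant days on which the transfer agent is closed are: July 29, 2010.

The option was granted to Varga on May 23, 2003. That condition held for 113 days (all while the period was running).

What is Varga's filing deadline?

September 13, 2013

10 years after May 23, 2003 is May 23, 2013.
Tolling adds 113 days: May 23, 2013 + 113 days = September 13, 2013.
September 13, 2013 is a Friday and not a day on which the transfer agent is closed, so no extension applies.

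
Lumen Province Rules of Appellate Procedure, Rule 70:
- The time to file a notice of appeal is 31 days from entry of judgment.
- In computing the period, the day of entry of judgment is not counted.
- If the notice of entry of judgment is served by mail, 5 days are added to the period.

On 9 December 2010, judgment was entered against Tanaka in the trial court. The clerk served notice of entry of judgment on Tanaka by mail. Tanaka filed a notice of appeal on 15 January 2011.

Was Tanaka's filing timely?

No

31 days after 9 December 2010 is January 9, 2011.
Service was by mail, adding 5 days: January 9, 2011 + 5 days = January 14, 2011.
The deadline is January 14, 2011; the filing on January 15, 2011 is after that date.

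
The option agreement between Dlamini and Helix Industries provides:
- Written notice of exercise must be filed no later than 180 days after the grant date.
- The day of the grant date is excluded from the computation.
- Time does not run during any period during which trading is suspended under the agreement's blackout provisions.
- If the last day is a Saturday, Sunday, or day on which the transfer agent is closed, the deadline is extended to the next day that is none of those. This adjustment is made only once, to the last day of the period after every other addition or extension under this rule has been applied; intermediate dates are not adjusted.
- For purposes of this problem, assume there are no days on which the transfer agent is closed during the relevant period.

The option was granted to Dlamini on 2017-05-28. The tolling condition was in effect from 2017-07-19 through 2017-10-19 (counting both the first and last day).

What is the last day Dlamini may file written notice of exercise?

February 26, 2018

180 days after 2017-05-28 is November 24, 2017.
From July 19, 2017 through October 19, 2017 inclusive is 93 days; tolling adds 93 days: November 24, 2017 + 93 days = February 25, 2018.
February 25, 2018 is Sunday. The next qualifying day is February 26, 2018.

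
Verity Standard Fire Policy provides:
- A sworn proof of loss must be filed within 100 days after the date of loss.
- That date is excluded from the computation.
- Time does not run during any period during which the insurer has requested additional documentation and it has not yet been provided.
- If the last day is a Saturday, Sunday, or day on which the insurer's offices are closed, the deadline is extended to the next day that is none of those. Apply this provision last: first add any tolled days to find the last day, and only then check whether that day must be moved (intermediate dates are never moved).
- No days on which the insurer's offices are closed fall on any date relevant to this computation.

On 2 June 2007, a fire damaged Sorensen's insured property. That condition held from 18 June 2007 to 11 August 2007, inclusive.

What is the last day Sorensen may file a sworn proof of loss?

November 5, 2007

100 days after 2 June 2007 is September 10, 2007.
From June 18, 2007 through August 11, 2007 inclusive is 55 days; tolling adds 55 days: September 10, 2007 + 55 days = November 4, 2007.
November 4, 2007 is Sunday. The next qualifying day is November 5, 2007.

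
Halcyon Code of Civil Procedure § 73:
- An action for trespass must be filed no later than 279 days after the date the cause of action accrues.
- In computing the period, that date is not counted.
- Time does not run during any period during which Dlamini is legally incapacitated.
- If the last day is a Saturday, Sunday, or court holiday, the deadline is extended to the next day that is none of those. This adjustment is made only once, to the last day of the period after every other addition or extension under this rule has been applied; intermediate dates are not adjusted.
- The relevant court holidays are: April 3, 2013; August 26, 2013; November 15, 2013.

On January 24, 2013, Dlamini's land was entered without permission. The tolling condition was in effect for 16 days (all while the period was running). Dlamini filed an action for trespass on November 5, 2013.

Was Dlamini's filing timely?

279 days after January 24, 2013 is October 30, 2013.
Tolling adds 16 days: October 30, 2013 + 16 days = November 15, 2013.
November 15, 2013 is a listed holiday; November 16, 2013 is Saturday; November 17, 2013 is Sunday. The next qualifying day is November 18, 2013.
The deadline is November 18, 2013; the filing on November 5, 2013 is on or before that date.

Yes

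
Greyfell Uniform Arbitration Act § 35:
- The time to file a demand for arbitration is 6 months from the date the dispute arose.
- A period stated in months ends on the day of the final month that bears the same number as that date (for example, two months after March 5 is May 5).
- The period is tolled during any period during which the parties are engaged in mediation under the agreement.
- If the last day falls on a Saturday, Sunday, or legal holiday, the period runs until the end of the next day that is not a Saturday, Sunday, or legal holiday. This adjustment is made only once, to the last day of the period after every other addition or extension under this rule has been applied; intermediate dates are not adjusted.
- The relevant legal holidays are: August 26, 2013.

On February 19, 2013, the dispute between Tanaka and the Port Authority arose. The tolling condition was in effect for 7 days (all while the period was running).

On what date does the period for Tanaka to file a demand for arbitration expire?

August 27, 2013

6 months after February 19, 2013 is August 19, 2013.
Tolling adds 7 days: August 19, 2013 + 7 days = August 26, 2013.
August 26, 2013 is a listed holiday. The next qualifying day is August 27, 2013.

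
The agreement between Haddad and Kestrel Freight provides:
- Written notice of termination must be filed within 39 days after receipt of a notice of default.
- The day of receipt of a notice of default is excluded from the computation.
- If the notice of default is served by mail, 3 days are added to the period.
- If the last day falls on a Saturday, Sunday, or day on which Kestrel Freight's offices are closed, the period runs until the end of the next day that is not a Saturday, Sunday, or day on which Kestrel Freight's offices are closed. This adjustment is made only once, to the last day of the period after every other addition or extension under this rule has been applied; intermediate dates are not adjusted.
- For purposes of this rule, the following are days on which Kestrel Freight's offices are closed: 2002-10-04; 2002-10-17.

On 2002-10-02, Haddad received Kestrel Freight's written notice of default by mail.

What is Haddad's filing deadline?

39 days after 2002-10-02 is November 10, 2002.
Service was by mail, adding 3 days: November 10, 2002 + 3 days = November 13, 2002.
November 13, 2002 is a Wednesday and not a day on which Kestrel Freight's offices are closed, so no extension applies.

November 13, 2002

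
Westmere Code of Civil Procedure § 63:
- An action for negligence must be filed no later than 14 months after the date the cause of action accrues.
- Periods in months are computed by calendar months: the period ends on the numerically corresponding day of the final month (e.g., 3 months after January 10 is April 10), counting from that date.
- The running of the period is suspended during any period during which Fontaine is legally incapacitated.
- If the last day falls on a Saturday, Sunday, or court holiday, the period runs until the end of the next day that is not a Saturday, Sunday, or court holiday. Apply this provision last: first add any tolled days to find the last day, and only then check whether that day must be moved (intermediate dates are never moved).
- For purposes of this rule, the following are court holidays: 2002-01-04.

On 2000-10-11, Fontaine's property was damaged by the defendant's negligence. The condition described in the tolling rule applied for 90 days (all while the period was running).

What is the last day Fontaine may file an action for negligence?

14 months after 2000-10-11 is December 11, 2001.
Tolling adds 90 days: December 11, 2001 + 90 days = March 11, 2002.
March 11, 2002 is a Monday and not a court holiday, so no extension applies.

March 11, 2002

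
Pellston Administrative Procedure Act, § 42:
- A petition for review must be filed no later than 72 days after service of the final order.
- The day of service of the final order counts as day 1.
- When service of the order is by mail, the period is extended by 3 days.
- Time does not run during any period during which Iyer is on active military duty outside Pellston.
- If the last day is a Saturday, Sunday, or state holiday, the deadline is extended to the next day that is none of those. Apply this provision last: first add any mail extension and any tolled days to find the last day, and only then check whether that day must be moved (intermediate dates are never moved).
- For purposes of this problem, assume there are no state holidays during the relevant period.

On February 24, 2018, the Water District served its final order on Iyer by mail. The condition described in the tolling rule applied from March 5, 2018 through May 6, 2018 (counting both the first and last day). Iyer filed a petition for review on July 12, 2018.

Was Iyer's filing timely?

Counting February 24, 2018 as day 1, day 72 is May 6, 2018.
Service was by mail, adding 3 days: May 6, 2018 + 3 days = May 9, 2018.
From March 5, 2018 through May 6, 2018 inclusive is 63 days; tolling adds 63 days: May 9, 2018 + 63 days = July 11, 2018.
July 11, 2018 is a Wednesday and not a state holiday, so no extension applies.
The deadline is July 11, 2018; the filing on July 12, 2018 is after that date.

No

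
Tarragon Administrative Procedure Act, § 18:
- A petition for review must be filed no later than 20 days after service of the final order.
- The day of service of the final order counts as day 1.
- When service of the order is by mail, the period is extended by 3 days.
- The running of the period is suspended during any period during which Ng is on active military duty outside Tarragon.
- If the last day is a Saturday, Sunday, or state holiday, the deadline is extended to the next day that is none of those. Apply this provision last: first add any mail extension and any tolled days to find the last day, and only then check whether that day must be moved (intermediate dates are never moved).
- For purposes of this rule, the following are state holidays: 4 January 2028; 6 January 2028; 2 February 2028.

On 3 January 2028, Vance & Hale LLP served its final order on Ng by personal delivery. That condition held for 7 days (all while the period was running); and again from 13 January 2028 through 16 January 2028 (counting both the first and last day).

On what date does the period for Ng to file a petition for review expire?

Counting 3 January 2028 as day 1, day 20 is January 22, 2028.
Service was not by mail, so no mail extension applies.
Tolling adds 7 days: January 22, 2028 + 7 days = January 29, 2028.
From January 13, 2028 through January 16, 2028 inclusive is 4 days; tolling adds 4 days: January 29, 2028 + 4 days = February 2, 2028.
February 2, 2028 is a listed holiday. The next qualifying day is February 3, 2028.

February 3, 2028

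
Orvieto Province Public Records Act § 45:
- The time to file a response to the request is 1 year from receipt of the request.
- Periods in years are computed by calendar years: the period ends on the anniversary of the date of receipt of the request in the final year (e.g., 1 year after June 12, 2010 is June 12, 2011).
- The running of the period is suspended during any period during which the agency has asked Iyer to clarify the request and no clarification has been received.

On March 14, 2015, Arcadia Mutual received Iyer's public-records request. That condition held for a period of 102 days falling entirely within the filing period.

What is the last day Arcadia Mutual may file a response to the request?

June 24, 2016

1 year after March 14, 2015 is March 14, 2016.
Tolling adds 102 days: March 14, 2016 + 102 days = June 24, 2016.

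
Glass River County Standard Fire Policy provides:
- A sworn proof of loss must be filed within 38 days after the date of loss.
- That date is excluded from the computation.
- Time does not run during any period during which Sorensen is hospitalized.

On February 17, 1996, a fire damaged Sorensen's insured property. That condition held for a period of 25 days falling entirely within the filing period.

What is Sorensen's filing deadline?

April 20, 1996

38 days after February 17, 1996 is March 26, 1996.
Tolling adds 25 days: March 26, 1996 + 25 days = April 20, 1996.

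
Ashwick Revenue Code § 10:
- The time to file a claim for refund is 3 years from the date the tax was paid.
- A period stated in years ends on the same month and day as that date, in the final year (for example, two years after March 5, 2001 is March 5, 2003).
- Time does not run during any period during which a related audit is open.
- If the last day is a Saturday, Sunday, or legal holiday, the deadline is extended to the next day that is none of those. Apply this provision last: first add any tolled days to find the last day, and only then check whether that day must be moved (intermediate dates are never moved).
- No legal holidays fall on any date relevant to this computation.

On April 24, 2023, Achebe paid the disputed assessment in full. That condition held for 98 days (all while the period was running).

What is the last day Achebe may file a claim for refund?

3 years after April 24, 2023 is April 24, 2026.
Tolling adds 98 days: April 24, 2026 + 98 days = July 31, 2026.
July 31, 2026 is a Friday and not a legal holiday, so no extension applies.

July 31, 2026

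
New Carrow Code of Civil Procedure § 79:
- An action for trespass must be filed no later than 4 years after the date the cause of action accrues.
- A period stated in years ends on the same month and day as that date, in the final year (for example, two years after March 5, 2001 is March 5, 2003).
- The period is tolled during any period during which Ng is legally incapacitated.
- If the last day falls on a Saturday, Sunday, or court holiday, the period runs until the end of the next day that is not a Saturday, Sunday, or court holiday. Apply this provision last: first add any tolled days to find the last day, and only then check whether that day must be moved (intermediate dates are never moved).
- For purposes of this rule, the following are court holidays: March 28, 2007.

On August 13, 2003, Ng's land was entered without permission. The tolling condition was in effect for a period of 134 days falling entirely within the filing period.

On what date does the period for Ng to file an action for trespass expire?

December 25, 2007

4 years after August 13, 2003 is August 13, 2007.
Tolling adds 134 days: August 13, 2007 + 134 days = December 25, 2007.
December 25, 2007 is a Tuesday and not a court holiday, so no extension applies.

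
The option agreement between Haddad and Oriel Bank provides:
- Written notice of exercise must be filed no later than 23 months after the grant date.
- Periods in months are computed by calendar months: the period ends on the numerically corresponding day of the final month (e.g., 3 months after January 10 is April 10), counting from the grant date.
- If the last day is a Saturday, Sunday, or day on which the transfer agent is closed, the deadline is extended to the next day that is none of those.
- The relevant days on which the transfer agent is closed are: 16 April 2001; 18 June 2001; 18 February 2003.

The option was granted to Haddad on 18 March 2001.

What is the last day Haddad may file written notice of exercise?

February 19, 2003

23 months after 18 March 2001 is February 18, 2003.
February 18, 2003 is a listed holiday. The next qualifying day is February 19, 2003.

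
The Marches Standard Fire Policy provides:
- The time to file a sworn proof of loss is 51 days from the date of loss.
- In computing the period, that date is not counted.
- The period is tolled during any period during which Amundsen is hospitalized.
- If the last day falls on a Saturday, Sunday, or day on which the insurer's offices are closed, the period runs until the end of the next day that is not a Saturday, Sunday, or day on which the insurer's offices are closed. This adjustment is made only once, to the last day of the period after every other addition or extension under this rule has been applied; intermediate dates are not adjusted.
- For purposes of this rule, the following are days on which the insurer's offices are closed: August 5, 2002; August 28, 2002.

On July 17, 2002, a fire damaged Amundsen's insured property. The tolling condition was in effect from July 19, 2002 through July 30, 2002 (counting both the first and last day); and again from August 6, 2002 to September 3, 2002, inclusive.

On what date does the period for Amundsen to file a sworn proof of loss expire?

51 days after July 17, 2002 is September 6, 2002.
From July 19, 2002 through July 30, 2002 inclusive is 12 days; tolling adds 12 days: September 6, 2002 + 12 days = September 18, 2002.
From August 6, 2002 through September 3, 2002 inclusive is 29 days; tolling adds 29 days: September 18, 2002 + 29 days = October 17, 2002.
October 17, 2002 is a Thursday and not a day on which the insurer's offices are closed, so no extension applies.

October 17, 2002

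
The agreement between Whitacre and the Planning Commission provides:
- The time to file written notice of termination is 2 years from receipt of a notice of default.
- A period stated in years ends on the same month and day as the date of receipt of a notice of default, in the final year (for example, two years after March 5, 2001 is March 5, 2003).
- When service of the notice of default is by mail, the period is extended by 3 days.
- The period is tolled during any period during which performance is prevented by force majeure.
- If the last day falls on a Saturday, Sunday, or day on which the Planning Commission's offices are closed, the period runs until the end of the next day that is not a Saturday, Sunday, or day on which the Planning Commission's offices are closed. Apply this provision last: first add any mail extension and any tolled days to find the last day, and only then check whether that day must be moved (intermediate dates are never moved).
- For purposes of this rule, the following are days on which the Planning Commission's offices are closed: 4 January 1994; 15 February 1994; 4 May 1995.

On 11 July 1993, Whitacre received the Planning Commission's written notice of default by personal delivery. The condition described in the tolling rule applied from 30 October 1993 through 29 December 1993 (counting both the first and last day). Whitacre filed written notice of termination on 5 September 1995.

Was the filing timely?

Yes

2 years after 11 July 1993 is July 11, 1995.
Service was not by mail, so no mail extension applies.
From October 30, 1993 through December 29, 1993 inclusive is 61 days; tolling adds 61 days: July 11, 1995 + 61 days = September 10, 1995.
September 10, 1995 is Sunday. The next qualifying day is September 11, 1995.
The deadline is September 11, 1995; the filing on September 5, 1995 is on or before that date.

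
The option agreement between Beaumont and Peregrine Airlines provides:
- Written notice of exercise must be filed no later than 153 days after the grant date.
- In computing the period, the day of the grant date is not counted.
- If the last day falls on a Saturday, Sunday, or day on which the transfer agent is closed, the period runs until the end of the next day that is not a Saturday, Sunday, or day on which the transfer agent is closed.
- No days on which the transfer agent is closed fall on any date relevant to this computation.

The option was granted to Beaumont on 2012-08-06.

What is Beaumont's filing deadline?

153 days after 2012-08-06 is January 6, 2013.
January 6, 2013 is Sunday. The next qualifying day is January 7, 2013.

January 7, 2013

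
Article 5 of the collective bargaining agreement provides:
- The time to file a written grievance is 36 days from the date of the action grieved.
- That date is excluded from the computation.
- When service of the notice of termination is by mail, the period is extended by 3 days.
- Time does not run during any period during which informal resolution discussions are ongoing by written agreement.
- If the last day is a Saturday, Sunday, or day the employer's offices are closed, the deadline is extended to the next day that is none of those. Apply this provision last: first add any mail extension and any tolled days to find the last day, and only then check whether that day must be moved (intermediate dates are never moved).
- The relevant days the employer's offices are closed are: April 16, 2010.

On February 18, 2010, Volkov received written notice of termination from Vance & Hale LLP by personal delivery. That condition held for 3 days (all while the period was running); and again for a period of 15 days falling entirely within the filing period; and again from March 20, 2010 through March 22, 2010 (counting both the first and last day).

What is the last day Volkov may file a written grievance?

36 days after February 18, 2010 is March 26, 2010.
Service was not by mail, so no mail extension applies.
Tolling adds 3 days: March 26, 2010 + 3 days = March 29, 2010.
Tolling adds 15 days: March 29, 2010 + 15 days = April 13, 2010.
From March 20, 2010 through March 22, 2010 inclusive is 3 days; tolling adds 3 days: April 13, 2010 + 3 days = April 16, 2010.
April 16, 2010 is a listed holiday; April 17, 2010 is Saturday; April 18, 2010 is Sunday. The next qualifying day is April 19, 2010.

April 19, 2010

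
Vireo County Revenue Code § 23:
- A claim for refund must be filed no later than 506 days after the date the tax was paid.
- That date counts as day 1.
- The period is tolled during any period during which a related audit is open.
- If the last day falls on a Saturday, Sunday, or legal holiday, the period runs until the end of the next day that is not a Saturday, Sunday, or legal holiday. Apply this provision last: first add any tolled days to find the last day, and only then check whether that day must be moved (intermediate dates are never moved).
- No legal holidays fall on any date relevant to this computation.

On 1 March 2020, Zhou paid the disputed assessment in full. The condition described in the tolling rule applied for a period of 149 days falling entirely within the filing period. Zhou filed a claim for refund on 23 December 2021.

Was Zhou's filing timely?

Counting 1 March 2020 as day 1, day 506 is July 19, 2021.
Tolling adds 149 days: July 19, 2021 + 149 days = December 15, 2021.
December 15, 2021 is a Wednesday and not a legal holiday, so no extension applies.
The deadline is December 15, 2021; the filing on December 23, 2021 is after that date.

No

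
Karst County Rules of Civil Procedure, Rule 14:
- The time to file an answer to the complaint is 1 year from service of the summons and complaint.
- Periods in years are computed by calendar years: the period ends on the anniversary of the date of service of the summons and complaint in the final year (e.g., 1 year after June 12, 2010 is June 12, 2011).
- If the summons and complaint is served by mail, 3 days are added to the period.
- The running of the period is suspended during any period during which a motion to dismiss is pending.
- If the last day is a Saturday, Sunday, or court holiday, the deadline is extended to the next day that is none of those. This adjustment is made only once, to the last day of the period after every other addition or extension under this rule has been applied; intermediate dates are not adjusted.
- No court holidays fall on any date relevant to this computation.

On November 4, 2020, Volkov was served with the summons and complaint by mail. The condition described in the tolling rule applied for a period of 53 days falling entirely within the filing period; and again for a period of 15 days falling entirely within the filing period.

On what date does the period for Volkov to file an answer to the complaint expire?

January 14, 2022

1 year after November 4, 2020 is November 4, 2021.
Service was by mail, adding 3 days: November 4, 2021 + 3 days = November 7, 2021.
Tolling adds 53 days: November 7, 2021 + 53 days = December 30, 2021.
Tolling adds 15 days: December 30, 2021 + 15 days = January 14, 2022.
January 14, 2022 is a Friday and not a court holiday, so no extension applies.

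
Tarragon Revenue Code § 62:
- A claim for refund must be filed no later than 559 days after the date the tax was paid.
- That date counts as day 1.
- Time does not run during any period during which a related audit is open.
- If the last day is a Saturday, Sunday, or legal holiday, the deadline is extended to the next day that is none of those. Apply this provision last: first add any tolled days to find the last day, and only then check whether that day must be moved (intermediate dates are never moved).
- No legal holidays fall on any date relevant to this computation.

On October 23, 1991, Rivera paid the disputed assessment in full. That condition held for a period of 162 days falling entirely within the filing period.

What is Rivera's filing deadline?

October 12, 1993

Counting October 23, 1991 as day 1, day 559 is May 3, 1993.
Tolling adds 162 days: May 3, 1993 + 162 days = October 12, 1993.
October 12, 1993 is a Tuesday and not a legal holiday, so no extension applies.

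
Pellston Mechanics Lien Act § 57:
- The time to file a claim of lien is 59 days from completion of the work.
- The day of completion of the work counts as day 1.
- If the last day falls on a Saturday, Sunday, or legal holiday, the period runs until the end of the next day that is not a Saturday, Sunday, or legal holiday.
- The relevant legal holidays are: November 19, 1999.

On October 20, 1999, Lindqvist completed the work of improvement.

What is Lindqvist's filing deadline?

Counting October 20, 1999 as day 1, day 59 is December 17, 1999.
December 17, 1999 is a Friday and not a legal holiday, so no extension applies.

December 17, 1999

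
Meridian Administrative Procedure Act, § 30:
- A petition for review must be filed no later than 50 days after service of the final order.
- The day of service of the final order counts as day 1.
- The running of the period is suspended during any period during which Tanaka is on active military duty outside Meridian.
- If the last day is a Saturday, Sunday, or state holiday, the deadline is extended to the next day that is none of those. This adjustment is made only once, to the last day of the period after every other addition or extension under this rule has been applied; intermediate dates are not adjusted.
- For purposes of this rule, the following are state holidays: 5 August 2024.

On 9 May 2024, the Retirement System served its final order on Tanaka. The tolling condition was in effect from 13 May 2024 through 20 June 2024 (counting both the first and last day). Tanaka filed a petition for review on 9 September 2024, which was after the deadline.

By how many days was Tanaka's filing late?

Counting 9 May 2024 as day 1, day 50 is June 27, 2024.
From May 13, 2024 through June 20, 2024 inclusive is 39 days; tolling adds 39 days: June 27, 2024 + 39 days = August 5, 2024.
August 5, 2024 is a listed holiday. The next qualifying day is August 6, 2024.
The deadline is August 6, 2024; from August 6, 2024 to September 9, 2024 is 34 days.

34 days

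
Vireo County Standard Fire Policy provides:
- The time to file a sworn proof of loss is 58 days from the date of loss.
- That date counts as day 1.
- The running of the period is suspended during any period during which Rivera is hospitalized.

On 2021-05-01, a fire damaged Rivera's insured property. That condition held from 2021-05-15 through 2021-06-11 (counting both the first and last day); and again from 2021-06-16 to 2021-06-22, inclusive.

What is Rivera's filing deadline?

Counting 2021-05-01 as day 1, day 58 is June 27, 2021.
From May 15, 2021 through June 11, 2021 inclusive is 28 days; tolling adds 28 days: June 27, 2021 + 28 days = July 25, 2021.
From June 16, 2021 through June 22, 2021 inclusive is 7 days; tolling adds 7 days: July 25, 2021 + 7 days = August 1, 2021.

August 1, 2021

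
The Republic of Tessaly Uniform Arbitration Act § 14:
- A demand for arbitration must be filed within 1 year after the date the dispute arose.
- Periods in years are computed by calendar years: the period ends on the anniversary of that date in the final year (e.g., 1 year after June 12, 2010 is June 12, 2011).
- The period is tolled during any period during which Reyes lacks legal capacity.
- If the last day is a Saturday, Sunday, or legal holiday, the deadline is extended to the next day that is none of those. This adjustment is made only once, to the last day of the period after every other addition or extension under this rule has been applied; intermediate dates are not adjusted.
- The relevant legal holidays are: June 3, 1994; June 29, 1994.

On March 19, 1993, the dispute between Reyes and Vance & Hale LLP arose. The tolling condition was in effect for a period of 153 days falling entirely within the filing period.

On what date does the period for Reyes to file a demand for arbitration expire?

August 19, 1994

1 year after March 19, 1993 is March 19, 1994.
Tolling adds 153 days: March 19, 1994 + 153 days = August 19, 1994.
August 19, 1994 is a Friday and not a legal holiday, so no extension applies.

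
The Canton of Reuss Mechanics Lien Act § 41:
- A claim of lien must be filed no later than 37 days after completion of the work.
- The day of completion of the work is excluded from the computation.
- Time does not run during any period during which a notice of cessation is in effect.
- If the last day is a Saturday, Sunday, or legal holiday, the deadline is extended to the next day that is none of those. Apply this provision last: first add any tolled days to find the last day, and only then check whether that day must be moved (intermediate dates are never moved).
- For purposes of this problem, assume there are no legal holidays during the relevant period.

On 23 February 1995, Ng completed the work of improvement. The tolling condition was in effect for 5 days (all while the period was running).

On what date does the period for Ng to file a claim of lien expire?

April 6, 1995

37 days after 23 February 1995 is April 1, 1995.
Tolling adds 5 days: April 1, 1995 + 5 days = April 6, 1995.
April 6, 1995 is a Thursday and not a legal holiday, so no extension applies.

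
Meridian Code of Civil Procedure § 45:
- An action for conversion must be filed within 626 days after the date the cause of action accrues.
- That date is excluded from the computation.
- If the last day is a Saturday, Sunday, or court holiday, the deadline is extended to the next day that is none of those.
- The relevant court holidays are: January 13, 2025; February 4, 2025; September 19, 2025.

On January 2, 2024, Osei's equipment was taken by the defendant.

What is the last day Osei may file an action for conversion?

626 days after January 2, 2024 is September 19, 2025.
September 19, 2025 is a listed holiday; September 20, 2025 is Saturday; September 21, 2025 is Sunday. The next qualifying day is September 22, 2025.

September 22, 2025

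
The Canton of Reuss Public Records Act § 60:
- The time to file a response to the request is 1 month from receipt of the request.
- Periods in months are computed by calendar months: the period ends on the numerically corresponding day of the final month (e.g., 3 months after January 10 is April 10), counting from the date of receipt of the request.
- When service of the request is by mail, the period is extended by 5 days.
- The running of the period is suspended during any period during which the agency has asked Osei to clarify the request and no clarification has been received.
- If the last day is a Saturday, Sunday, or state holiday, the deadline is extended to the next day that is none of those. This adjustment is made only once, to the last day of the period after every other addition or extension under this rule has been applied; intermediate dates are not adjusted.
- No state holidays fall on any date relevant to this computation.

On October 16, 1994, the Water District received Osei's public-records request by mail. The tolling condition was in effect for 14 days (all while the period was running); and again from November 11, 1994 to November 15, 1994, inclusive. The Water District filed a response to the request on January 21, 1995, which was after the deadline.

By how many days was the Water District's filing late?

1 month after October 16, 1994 is November 16, 1994.
Service was by mail, adding 5 days: November 16, 1994 + 5 days = November 21, 1994.
Tolling adds 14 days: November 21, 1994 + 14 days = December 5, 1994.
From November 11, 1994 through November 15, 1994 inclusive is 5 days; tolling adds 5 days: December 5, 1994 + 5 days = December 10, 1994.
December 10, 1994 is Saturday; December 11, 1994 is Sunday. The next qualifying day is December 12, 1994.
The deadline is December 12, 1994; from December 12, 1994 to January 21, 1995 is 40 days.

40 days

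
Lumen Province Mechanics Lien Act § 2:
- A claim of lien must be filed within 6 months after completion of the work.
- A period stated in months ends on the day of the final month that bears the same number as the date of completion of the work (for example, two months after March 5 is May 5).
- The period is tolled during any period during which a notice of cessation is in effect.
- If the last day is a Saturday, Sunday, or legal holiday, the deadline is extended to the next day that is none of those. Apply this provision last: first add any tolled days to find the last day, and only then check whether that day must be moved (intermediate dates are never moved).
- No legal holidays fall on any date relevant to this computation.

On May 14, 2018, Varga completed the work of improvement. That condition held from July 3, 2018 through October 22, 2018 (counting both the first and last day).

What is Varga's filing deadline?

6 months after May 14, 2018 is November 14, 2018.
From July 3, 2018 through October 22, 2018 inclusive is 112 days; tolling adds 112 days: November 14, 2018 + 112 days = March 6, 2019.
March 6, 2019 is a Wednesday and not a legal holiday, so no extension applies.

March 6, 2019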